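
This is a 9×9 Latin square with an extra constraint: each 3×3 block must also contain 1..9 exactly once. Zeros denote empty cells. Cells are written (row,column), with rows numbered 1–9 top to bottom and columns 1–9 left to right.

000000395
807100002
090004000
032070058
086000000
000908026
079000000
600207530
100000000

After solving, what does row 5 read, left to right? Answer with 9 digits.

(8,2) = 4 (sole candidate).
(8,3) = 8 (sole candidate).
(1,4) = 7 (hidden single in row 1).
(1,5) = 8 (hidden single in row 1).
(6,5) = 3 (hidden single in row 6).
(2,6) = 3 (hidden single in row 2).
(2,5) = 9 (hidden single in row 2).
(8,5) = 1 (sole candidate).
(8,9) = 9 (sole candidate).
(2,2) = 5 (hidden single in row 2).
(6,2) = 1 (sole candidate).
(9,2) = 2 (sole candidate).
(1,2) = 6 (sole candidate).
(1,6) = 2 (sole candidate).
(1,1) = 4 (sole candidate).
(1,3) = 1 (sole candidate).
(3,3) = 3 (sole candidate).
(4,1) = 9 (sole candidate).
(9,3) = 5 (sole candidate).
(3,1) = 2 (sole candidate).
(6,3) = 4 (sole candidate).
(6,7) = 7 (sole candidate).
(7,1) = 3 (sole candidate).
(6,1) = 5 (sole candidate).
(5,1) = 7: row 5 has {6,8}; col 1 has {1,2,3,4,5,6,8,9}; box has {1,2,3,4,5,6,8,9} → only 7 remains.
(5,5) = 2: in row 5, 2 can only go here (every other open cell in that row sees a 2).
(5,9) = 3: in row 5, 3 can only go here (every other open cell in that row sees a 3).
(5,7) = 9: in row 5, 9 can only go here (every other open cell in that row sees a 9).
(7,7) = 2 (hidden single in row 7).
(9,4) = 3 (hidden single in row 9).
(9,6) = 9 (hidden single in row 9).
(7,4) = 8 (hidden single in column 4).
Singles propagation stalls; (5,4) is still open with candidates {4,5}.
  Try (5,4) = 4: this forces (4,4)=6, (4,6)=1, (4,7)=4, (5,6)=5, (5,8)=1, (7,6)=6, (7,8)=4; then row 2 has no cell left for 4 — contradiction.
So (5,4) = 5.
(3,4) = 6 (sole candidate).
(3,5) = 5 (sole candidate).
(4,4) = 4 (sole candidate).
(4,7) = 1 (sole candidate).
(5,6) = 1: row 5 has {2,3,5,6,7,8,9}; col 6 has {2,3,4,7,8,9}; box has {2,3,4,5,7,8,9} → only 1 remains.
(5,8) = 4: row 5 has {1,2,3,5,6,7,8,9}; col 8 has {2,3,5,9}; box has {1,2,3,5,6,7,8,9} → only 4 remains.

786521943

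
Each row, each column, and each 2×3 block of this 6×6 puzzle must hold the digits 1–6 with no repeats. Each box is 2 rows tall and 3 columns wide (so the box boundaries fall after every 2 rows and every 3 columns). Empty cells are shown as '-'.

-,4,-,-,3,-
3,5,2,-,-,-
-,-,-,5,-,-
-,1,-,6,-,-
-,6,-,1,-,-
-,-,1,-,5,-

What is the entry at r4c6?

3

r1c3 = 6: row 1 has {3,4}; col 3 has {1,2}; box has {2,3,4,5} → only 6 remains.
r1c4 = 2: row 1 has {3,4,6}; col 4 has {1,5,6}; box has {3} → only 2 remains.
r2c4 = 4: row 2 has {2,3,5}; col 4 has {1,2,5,6}; box has {2,3} → only 4 remains.
r6c4 = 3: row 6 has {1,5}; col 4 has {1,2,4,5,6}; box has {1,5} → only 3 remains.
r1c1 = 1: row 1 has {2,3,4,6}; col 1 has {3}; box has {2,3,4,5,6} → only 1 remains.
r1c6 = 5: row 1 has {1,2,3,4,6}; col 6 has {}; box has {2,3,4} → only 5 remains.
r6c2 = 2: row 6 has {1,3,5}; col 2 has {1,4,5,6}; box has {1,6} → only 2 remains.
r3c2 = 3: row 3 has {5}; col 2 has {1,2,4,5,6}; box has {1} → only 3 remains.
r3c3 = 4: row 3 has {3,5}; col 3 has {1,2,6}; box has {1,3} → only 4 remains.
r4c3 = 5: row 4 has {1,6}; col 3 has {1,2,4,6}; box has {1,3,4} → only 5 remains.
r5c3 = 3: row 5 has {1,6}; col 3 has {1,2,4,5,6}; box has {1,2,6} → only 3 remains.
r6c1 = 4: row 6 has {1,2,3,5}; col 1 has {1,3}; box has {1,2,3,6} → only 4 remains.
r6c6 = 6: row 6 has {1,2,3,4,5}; col 6 has {5}; box has {1,3,5} → only 6 remains.
r2c6 = 1: row 2 has {2,3,4,5}; col 6 has {5,6}; box has {2,3,4,5} → only 1 remains.
r3c6 = 2: row 3 has {3,4,5}; col 6 has {1,5,6}; box has {5,6} → only 2 remains.
r4c1 = 2: row 4 has {1,5,6}; col 1 has {1,3,4}; box has {1,3,4,5} → only 2 remains.
r4c5 = 4: row 4 has {1,2,5,6}; col 5 has {3,5}; box has {2,5,6} → only 4 remains.
r4c6 = 3: row 4 has {1,2,4,5,6}; col 6 has {1,2,5,6}; box has {2,4,5,6} → only 3 remains.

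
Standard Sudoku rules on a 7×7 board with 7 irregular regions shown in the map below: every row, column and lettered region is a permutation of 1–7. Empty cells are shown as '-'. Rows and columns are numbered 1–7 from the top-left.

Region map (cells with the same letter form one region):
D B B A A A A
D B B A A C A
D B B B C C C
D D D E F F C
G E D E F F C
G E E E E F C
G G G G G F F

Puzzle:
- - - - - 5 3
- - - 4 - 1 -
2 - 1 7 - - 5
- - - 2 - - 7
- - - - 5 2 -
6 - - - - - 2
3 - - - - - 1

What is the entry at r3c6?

r2c7 = 6 (sole candidate).
r5c7 = 4 (sole candidate).
r7c4 = 5 (sole candidate).
r1c4 = 1 (sole candidate).
r6c4 = 3 (sole candidate).
r5c4 = 6 (sole candidate).
r3c2 = 4 (hidden single in row 3).
r1c1 = 4 (hidden single in row 1).
r1c5 = 7 (hidden single in row 1).
r2c5 = 2 (sole candidate).
r7c5 = 4 (sole candidate).
r6c5 = 1 (sole candidate).
r5c2 = 7 (sole candidate).
r5c3 = 3 (sole candidate).
r6c2 = 5 (sole candidate).
r6c3 = 4 (sole candidate).
r6c6 = 7 (sole candidate).
r7c2 = 2 (sole candidate).
r7c3 = 7 (sole candidate).
r7c6 = 6 (sole candidate).
r1c2 = 6 (sole candidate).
r1c3 = 2 (sole candidate).
r2c2 = 3 (sole candidate).
r2c3 = 5 (sole candidate).
r3c6 = 3: row 3 has {1,2,4,5,7}; col 6 has {1,2,5,6,7}; region has {1,2,4,5,7} → only 3 remains.

3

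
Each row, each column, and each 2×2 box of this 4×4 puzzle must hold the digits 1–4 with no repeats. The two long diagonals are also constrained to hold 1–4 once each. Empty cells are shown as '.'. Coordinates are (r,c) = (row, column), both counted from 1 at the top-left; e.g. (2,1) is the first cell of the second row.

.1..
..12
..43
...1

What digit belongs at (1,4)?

4

(1,3) = 3: row 1 has {1}; col 3 has {1,4}; box has {1,2} → only 3 remains.
(1,4) = 4: row 1 has {1,3}; col 4 has {1,2,3}; box has {1,2,3}; anti-diagonal has {1} → only 4 remains.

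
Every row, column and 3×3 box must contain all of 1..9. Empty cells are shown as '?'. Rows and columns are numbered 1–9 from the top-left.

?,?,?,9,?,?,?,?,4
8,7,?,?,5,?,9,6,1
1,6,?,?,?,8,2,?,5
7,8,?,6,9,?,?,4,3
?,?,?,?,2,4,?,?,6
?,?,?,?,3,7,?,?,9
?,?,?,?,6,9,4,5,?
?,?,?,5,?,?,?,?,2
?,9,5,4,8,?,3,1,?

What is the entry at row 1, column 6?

6

row 9, column 6 = 2: row 9 has {1,3,4,5,8,9}; col 6 has {4,7,8,9}; box has {4,5,6,8,9} → only 2 remains.
row 9, column 9 = 7: row 9 has {1,2,3,4,5,8,9}; col 9 has {1,2,3,4,5,6,9}; box has {1,2,3,4,5} → only 7 remains.
row 2, column 6 = 3: row 2 has {1,5,6,7,8,9}; col 6 has {2,4,7,8,9}; box has {5,8,9} → only 3 remains.
row 3, column 4 = 7: row 3 has {1,2,5,6,8}; col 4 has {4,5,6,9}; box has {3,5,8,9} → only 7 remains.
row 3, column 5 = 4: row 3 has {1,2,5,6,7,8}; col 5 has {2,3,5,6,8,9}; box has {3,5,7,8,9} → only 4 remains.
row 3, column 8 = 3: row 3 has {1,2,4,5,6,7,8}; col 8 has {1,4,5,6}; box has {1,2,4,5,6,9} → only 3 remains.
row 7, column 9 = 8: row 7 has {4,5,6,9}; col 9 has {1,2,3,4,5,6,7,9}; box has {1,2,3,4,5,7} → only 8 remains.
row 8, column 6 = 1: row 8 has {2,5}; col 6 has {2,3,4,7,8,9}; box has {2,4,5,6,8,9} → only 1 remains.
row 8, column 7 = 6: row 8 has {1,2,5}; col 7 has {2,3,4,9}; box has {1,2,3,4,5,7,8} → only 6 remains.
row 8, column 8 = 9: row 8 has {1,2,5,6}; col 8 has {1,3,4,5,6}; box has {1,2,3,4,5,6,7,8} → only 9 remains.
row 9, column 1 = 6: row 9 has {1,2,3,4,5,7,8,9}; col 1 has {1,7,8}; box has {5,9} → only 6 remains.
row 1, column 5 = 1: row 1 has {4,9}; col 5 has {2,3,4,5,6,8,9}; box has {3,4,5,7,8,9} → only 1 remains.
row 1, column 6 = 6: row 1 has {1,4,9}; col 6 has {1,2,3,4,7,8,9}; box has {1,3,4,5,7,8,9} → only 6 remains.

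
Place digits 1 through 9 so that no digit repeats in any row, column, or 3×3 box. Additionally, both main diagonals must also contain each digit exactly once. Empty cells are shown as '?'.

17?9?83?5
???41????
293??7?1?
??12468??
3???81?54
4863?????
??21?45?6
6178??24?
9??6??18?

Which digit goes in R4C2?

R1C3 = 4: row 1 has {1,3,5,7,8,9}; col 3 has {1,2,3,6,7}; box has {1,2,3,7,9} → only 4 remains.
R2C2 = 6: row 2 has {1,4}; col 2 has {1,7,8,9}; box has {1,2,3,4,7,9}; main diagonal has {1,2,3,4,5,8} → only 6 remains.
R2C8 = 7: row 2 has {1,4,6}; col 8 has {1,4,5,8}; box has {1,3,5}; anti-diagonal has {1,2,3,5,6,8,9} → only 7 remains.
R3C4 = 5: row 3 has {1,2,3,7,9}; col 4 has {1,2,3,4,6,8,9}; box has {1,4,7,8,9} → only 5 remains.
R3C5 = 6: row 3 has {1,2,3,5,7,9}; col 5 has {1,4,8}; box has {1,4,5,7,8,9} → only 6 remains.
R3C7 = 4: row 3 has {1,2,3,5,6,7,9}; col 7 has {1,2,3,5,8}; box has {1,3,5,7}; anti-diagonal has {1,2,3,5,6,7,8,9} → only 4 remains.
R3C9 = 8: row 3 has {1,2,3,4,5,6,7,9}; col 9 has {4,5,6}; box has {1,3,4,5,7} → only 8 remains.
R4C2 = 5: row 4 has {1,2,4,6,8}; col 2 has {1,6,7,8,9}; box has {1,3,4,6,8} → only 5 remains.

5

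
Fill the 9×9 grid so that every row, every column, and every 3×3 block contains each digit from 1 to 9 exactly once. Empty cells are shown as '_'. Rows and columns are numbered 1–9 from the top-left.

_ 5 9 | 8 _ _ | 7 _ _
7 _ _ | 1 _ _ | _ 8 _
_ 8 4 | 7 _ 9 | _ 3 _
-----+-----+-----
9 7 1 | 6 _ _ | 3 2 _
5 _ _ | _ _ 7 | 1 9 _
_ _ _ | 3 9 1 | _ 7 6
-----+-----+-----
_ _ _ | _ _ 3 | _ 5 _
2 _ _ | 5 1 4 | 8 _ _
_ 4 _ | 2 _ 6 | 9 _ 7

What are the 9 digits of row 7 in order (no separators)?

816973452

R1C6 = 2 (sole candidate).
R2C6 = 5 (sole candidate).
R3C5 = 6 (sole candidate).
R4C6 = 8 (sole candidate).
R5C4 = 4 (sole candidate).
R5C5 = 2 (sole candidate).
R5C9 = 8 (sole candidate).
R6C2 = 2 (sole candidate).
R6C3 = 8 (sole candidate).
R7C4 = 9: row 7 has {3,5}; col 4 has {1,2,3,4,5,6,7,8}; box has {1,2,3,4,5,6} → only 9 remains.
R8C8 = 6 (sole candidate).
R8C9 = 3 (sole candidate).
R9C5 = 8 (sole candidate).
R9C8 = 1 (sole candidate).
R1C8 = 4 (sole candidate).
R1C9 = 1 (sole candidate).
R3C1 = 1 (sole candidate).
R4C5 = 5 (sole candidate).
R4C9 = 4 (sole candidate).
R6C1 = 4 (sole candidate).
R6C7 = 5 (sole candidate).
R7C5 = 7: row 7 has {3,5,9}; col 5 has {1,2,5,6,8,9}; box has {1,2,3,4,5,6,8,9} → only 7 remains.
R7C9 = 2: row 7 has {3,5,7,9}; col 9 has {1,3,4,6,7,8}; box has {1,3,5,6,7,8,9} → only 2 remains.
R8C2 = 9 (sole candidate).
R8C3 = 7 (sole candidate).
R9C1 = 3 (sole candidate).
R9C3 = 5 (sole candidate).
R1C1 = 6 (sole candidate).
R1C5 = 3 (sole candidate).
R2C2 = 3 (sole candidate).
R2C3 = 2 (sole candidate).
R2C5 = 4 (sole candidate).
R2C7 = 6 (sole candidate).
R2C9 = 9 (sole candidate).
R3C7 = 2 (sole candidate).
R3C9 = 5 (sole candidate).
R5C2 = 6 (sole candidate).
R5C3 = 3 (sole candidate).
R7C1 = 8: row 7 has {2,3,5,7,9}; col 1 has {1,2,3,4,5,6,7,9}; box has {2,3,4,5,7,9} → only 8 remains.
R7C2 = 1: row 7 has {2,3,5,7,8,9}; col 2 has {2,3,4,5,6,7,8,9}; box has {2,3,4,5,7,8,9} → only 1 remains.
R7C3 = 6: row 7 has {1,2,3,5,7,8,9}; col 3 has {1,2,3,4,5,7,8,9}; box has {1,2,3,4,5,7,8,9} → only 6 remains.
R7C7 = 4: row 7 has {1,2,3,5,6,7,8,9}; col 7 has {1,2,3,5,6,7,8,9}; box has {1,2,3,5,6,7,8,9} → only 4 remains.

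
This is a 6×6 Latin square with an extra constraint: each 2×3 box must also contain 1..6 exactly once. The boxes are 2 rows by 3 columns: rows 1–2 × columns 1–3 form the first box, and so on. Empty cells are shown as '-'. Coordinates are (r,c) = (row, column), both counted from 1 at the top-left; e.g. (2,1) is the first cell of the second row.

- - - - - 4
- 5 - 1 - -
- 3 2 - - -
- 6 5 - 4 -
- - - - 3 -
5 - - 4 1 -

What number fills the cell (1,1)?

(4,1) = 1: row 4 has {4,5,6}; col 1 has {5}; box has {2,3,5,6} → only 1 remains.
(6,2) = 2: row 6 has {1,4,5}; col 2 has {3,5,6}; box has {5} → only 2 remains.
(6,6) = 6: row 6 has {1,2,4,5}; col 6 has {4}; box has {1,3,4} → only 6 remains.
(1,2) = 1: row 1 has {4}; col 2 has {2,3,5,6}; box has {5} → only 1 remains.
(3,1) = 4: row 3 has {2,3}; col 1 has {1,5}; box has {1,2,3,5,6} → only 4 remains.
(5,1) = 6: row 5 has {3}; col 1 has {1,4,5}; box has {2,5} → only 6 remains.
(5,2) = 4: row 5 has {3,6}; col 2 has {1,2,3,5,6}; box has {2,5,6} → only 4 remains.
(5,3) = 1: row 5 has {3,4,6}; col 3 has {2,5}; box has {2,4,5,6} → only 1 remains.
(6,3) = 3: row 6 has {1,2,4,5,6}; col 3 has {1,2,5}; box has {1,2,4,5,6} → only 3 remains.
(1,3) = 6: row 1 has {1,4}; col 3 has {1,2,3,5}; box has {1,5} → only 6 remains.
(2,3) = 4: row 2 has {1,5}; col 3 has {1,2,3,5,6}; box has {1,5,6} → only 4 remains.
(2,5) = 6: in row 2, 6 can only go here (every other open cell in that row sees a 6).
(3,5) = 5: row 3 has {2,3,4}; col 5 has {1,3,4,6}; box has {4} → only 5 remains.
(3,6) = 1: row 3 has {2,3,4,5}; col 6 has {4,6}; box has {4,5} → only 1 remains.
(1,5) = 2: row 1 has {1,4,6}; col 5 has {1,3,4,5,6}; box has {1,4,6} → only 2 remains.
(2,6) = 3: row 2 has {1,4,5,6}; col 6 has {1,4,6}; box has {1,2,4,6} → only 3 remains.
(3,4) = 6: row 3 has {1,2,3,4,5}; col 4 has {1,4}; box has {1,4,5} → only 6 remains.
(4,6) = 2: row 4 has {1,4,5,6}; col 6 has {1,3,4,6}; box has {1,4,5,6} → only 2 remains.
(5,6) = 5: row 5 has {1,3,4,6}; col 6 has {1,2,3,4,6}; box has {1,3,4,6} → only 5 remains.
(1,1) = 3: row 1 has {1,2,4,6}; col 1 has {1,4,5,6}; box has {1,4,5,6} → only 3 remains.

3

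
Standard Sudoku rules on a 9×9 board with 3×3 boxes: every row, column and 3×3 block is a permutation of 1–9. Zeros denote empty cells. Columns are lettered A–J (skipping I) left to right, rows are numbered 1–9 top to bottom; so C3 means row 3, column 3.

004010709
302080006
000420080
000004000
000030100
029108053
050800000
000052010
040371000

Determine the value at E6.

6

H2 = 4: row 2 has {2,3,6,8}; col 8 has {1,5,8}; box has {6,7,8,9} → only 4 remains.
E6 = 6: row 6 has {1,2,3,5,8,9}; col 5 has {1,2,3,5,7,8}; box has {1,3,4,8} → only 6 remains.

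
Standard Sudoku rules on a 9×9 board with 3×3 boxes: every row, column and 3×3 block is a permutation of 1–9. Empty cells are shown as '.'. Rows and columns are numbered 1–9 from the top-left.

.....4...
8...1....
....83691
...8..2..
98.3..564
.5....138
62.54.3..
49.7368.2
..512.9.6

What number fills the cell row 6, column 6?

row 1, column 7 = 7: row 1 has {4}; col 7 has {1,2,3,5,6,8,9}; box has {1,6,9} → only 7 remains.
row 2, column 7 = 4: row 2 has {1,8}; col 7 has {1,2,3,5,6,7,8,9}; box has {1,6,7,9} → only 4 remains.
row 3, column 4 = 2: row 3 has {1,3,6,8,9}; col 4 has {1,3,5,7,8}; box has {1,3,4,8} → only 2 remains.
row 4, column 8 = 7: row 4 has {2,8}; col 8 has {3,6,9}; box has {1,2,3,4,5,6,8} → only 7 remains.
row 4, column 9 = 9: row 4 has {2,7,8}; col 9 has {1,2,4,6,8}; box has {1,2,3,4,5,6,7,8} → only 9 remains.
row 5, column 5 = 7: row 5 has {3,4,5,6,8,9}; col 5 has {1,2,3,4,8}; box has {3,8} → only 7 remains.
row 7, column 8 = 1: row 7 has {2,3,4,5,6}; col 8 has {3,6,7,9}; box has {2,3,6,8,9} → only 1 remains.
row 7, column 9 = 7: row 7 has {1,2,3,4,5,6}; col 9 has {1,2,4,6,8,9}; box has {1,2,3,6,8,9} → only 7 remains.
row 8, column 3 = 1: row 8 has {2,3,4,6,7,8,9}; col 3 has {5}; box has {2,4,5,6,9} → only 1 remains.
row 8, column 8 = 5: row 8 has {1,2,3,4,6,7,8,9}; col 8 has {1,3,6,7,9}; box has {1,2,3,6,7,8,9} → only 5 remains.
row 9, column 6 = 8: row 9 has {1,2,5,6,9}; col 6 has {3,4,6}; box has {1,2,3,4,5,6,7} → only 8 remains.
row 9, column 8 = 4: row 9 has {1,2,5,6,8,9}; col 8 has {1,3,5,6,7,9}; box has {1,2,3,5,6,7,8,9} → only 4 remains.
row 2, column 8 = 2: row 2 has {1,4,8}; col 8 has {1,3,4,5,6,7,9}; box has {1,4,6,7,9} → only 2 remains.
row 5, column 3 = 2: row 5 has {3,4,5,6,7,8,9}; col 3 has {1,5}; box has {5,8,9} → only 2 remains.
row 5, column 6 = 1: row 5 has {2,3,4,5,6,7,8,9}; col 6 has {3,4,6,8}; box has {3,7,8} → only 1 remains.
row 6, column 1 = 7: row 6 has {1,3,5,8}; col 1 has {4,6,8,9}; box has {2,5,8,9} → only 7 remains.
row 7, column 3 = 8: row 7 has {1,2,3,4,5,6,7}; col 3 has {1,2,5}; box has {1,2,4,5,6,9} → only 8 remains.
row 7, column 6 = 9: row 7 has {1,2,3,4,5,6,7,8}; col 6 has {1,3,4,6,8}; box has {1,2,3,4,5,6,7,8} → only 9 remains.
row 9, column 1 = 3: row 9 has {1,2,4,5,6,8,9}; col 1 has {4,6,7,8,9}; box has {1,2,4,5,6,8,9} → only 3 remains.
row 9, column 2 = 7: row 9 has {1,2,3,4,5,6,8,9}; col 2 has {2,5,8,9}; box has {1,2,3,4,5,6,8,9} → only 7 remains.
row 1, column 8 = 8: row 1 has {4,7}; col 8 has {1,2,3,4,5,6,7,9}; box has {1,2,4,6,7,9} → only 8 remains.
row 3, column 1 = 5: row 3 has {1,2,3,6,8,9}; col 1 has {3,4,6,7,8,9}; box has {8} → only 5 remains.
row 3, column 2 = 4: row 3 has {1,2,3,5,6,8,9}; col 2 has {2,5,7,8,9}; box has {5,8} → only 4 remains.
row 3, column 3 = 7: row 3 has {1,2,3,4,5,6,8,9}; col 3 has {1,2,5,8}; box has {4,5,8} → only 7 remains.
row 4, column 1 = 1: row 4 has {2,7,8,9}; col 1 has {3,4,5,6,7,8,9}; box has {2,5,7,8,9} → only 1 remains.
row 4, column 6 = 5: row 4 has {1,2,7,8,9}; col 6 has {1,3,4,6,8,9}; box has {1,3,7,8} → only 5 remains.
row 6, column 6 = 2: row 6 has {1,3,5,7,8}; col 6 has {1,3,4,5,6,8,9}; box has {1,3,5,7,8} → only 2 remains.

2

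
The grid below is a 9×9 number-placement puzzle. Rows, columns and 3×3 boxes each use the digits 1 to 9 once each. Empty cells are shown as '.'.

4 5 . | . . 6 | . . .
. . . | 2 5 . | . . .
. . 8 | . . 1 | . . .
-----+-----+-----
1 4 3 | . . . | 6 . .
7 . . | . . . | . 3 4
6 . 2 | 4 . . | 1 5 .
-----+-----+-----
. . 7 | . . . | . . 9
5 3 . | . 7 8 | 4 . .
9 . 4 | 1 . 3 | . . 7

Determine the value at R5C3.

R2C1 = 3 (sole candidate).
R3C1 = 2 (sole candidate).
R6C9 = 8 (sole candidate).
R7C1 = 8 (sole candidate).
R4C9 = 2 (sole candidate).
R5C7 = 9 (sole candidate).
R6C2 = 9 (sole candidate).
R6C5 = 3 (sole candidate).
R6C6 = 7 (sole candidate).
R4C8 = 7 (sole candidate).
R5C2 = 8 (sole candidate).
R5C3 = 5: row 5 has {3,4,7,8,9}; col 3 has {2,3,4,7,8}; box has {1,2,3,4,6,7,8,9} → only 5 remains.

5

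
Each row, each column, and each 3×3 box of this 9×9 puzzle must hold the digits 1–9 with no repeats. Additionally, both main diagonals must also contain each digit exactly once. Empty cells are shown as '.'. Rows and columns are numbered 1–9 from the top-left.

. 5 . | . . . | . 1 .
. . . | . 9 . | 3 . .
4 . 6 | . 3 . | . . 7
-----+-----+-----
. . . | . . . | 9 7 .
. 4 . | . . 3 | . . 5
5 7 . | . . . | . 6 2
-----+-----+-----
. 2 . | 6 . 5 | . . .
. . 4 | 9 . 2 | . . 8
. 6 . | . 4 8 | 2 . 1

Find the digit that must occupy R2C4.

5

R2C2 = 8: row 2 has {3,9}; col 2 has {2,4,5,6,7}; box has {4,5,6}; main diagonal has {1,6} → only 8 remains.
R3C6 = 1: row 3 has {3,4,6,7}; col 6 has {2,3,5,8}; box has {3,9} → only 1 remains.
R5C8 = 8: row 5 has {3,4,5}; col 8 has {1,6,7}; box has {2,5,6,7,9} → only 8 remains.
R3C2 = 9: row 3 has {1,3,4,6,7}; col 2 has {2,4,5,6,7,8}; box has {4,5,6,8} → only 9 remains.
R5C7 = 1: row 5 has {3,4,5,8}; col 7 has {2,3,9}; box has {2,5,6,7,8,9} → only 1 remains.
R6C7 = 4: row 6 has {2,5,6,7}; col 7 has {1,2,3,9}; box has {1,2,5,6,7,8,9} → only 4 remains.
R7C7 = 7: row 7 has {2,5,6}; col 7 has {1,2,3,4,9}; box has {1,2,8}; main diagonal has {1,6,8} → only 7 remains.
R4C9 = 3: row 4 has {7,9}; col 9 has {1,2,5,7,8}; box has {1,2,4,5,6,7,8,9} → only 3 remains.
R5C5 = 2: row 5 has {1,3,4,5,8}; col 5 has {3,4,9}; box has {3}; main diagonal has {1,6,7,8}; anti-diagonal has {} → only 2 remains.
R6C6 = 9: row 6 has {2,4,5,6,7}; col 6 has {1,2,3,5,8}; box has {2,3}; main diagonal has {1,2,6,7,8} → only 9 remains.
R7C5 = 1: row 7 has {2,5,6,7}; col 5 has {2,3,4,9}; box has {2,4,5,6,8,9} → only 1 remains.
R8C5 = 7: row 8 has {2,4,8,9}; col 5 has {1,2,3,4,9}; box has {1,2,4,5,6,8,9} → only 7 remains.
R9C4 = 3: row 9 has {1,2,4,6,8}; col 4 has {6,9}; box has {1,2,4,5,6,7,8,9} → only 3 remains.
R1C1 = 3: row 1 has {1,5}; col 1 has {4,5}; box has {4,5,6,8,9}; main diagonal has {1,2,6,7,8,9} → only 3 remains.
R4C2 = 1: row 4 has {3,7,9}; col 2 has {2,4,5,6,7,8,9}; box has {4,5,7} → only 1 remains.
R5C3 = 9: row 5 has {1,2,3,4,5,8}; col 3 has {4,6}; box has {1,4,5,7} → only 9 remains.
R5C4 = 7: row 5 has {1,2,3,4,5,8,9}; col 4 has {3,6,9}; box has {2,3,9} → only 7 remains.
R6C5 = 8: row 6 has {2,4,5,6,7,9}; col 5 has {1,2,3,4,7,9}; box has {2,3,7,9} → only 8 remains.
R8C1 = 1: row 8 has {2,4,7,8,9}; col 1 has {3,4,5}; box has {2,4,6} → only 1 remains.
R8C2 = 3: row 8 has {1,2,4,7,8,9}; col 2 has {1,2,4,5,6,7,8,9}; box has {1,2,4,6}; anti-diagonal has {2} → only 3 remains.
R8C8 = 5: row 8 has {1,2,3,4,7,8,9}; col 8 has {1,6,7,8}; box has {1,2,7,8}; main diagonal has {1,2,3,6,7,8,9} → only 5 remains.
R9C8 = 9: row 9 has {1,2,3,4,6,8}; col 8 has {1,5,6,7,8}; box has {1,2,5,7,8} → only 9 remains.
R1C5 = 6: row 1 has {1,3,5}; col 5 has {1,2,3,4,7,8,9}; box has {1,3,9} → only 6 remains.
R1C7 = 8: row 1 has {1,3,5,6}; col 7 has {1,2,3,4,7,9}; box has {1,3,7} → only 8 remains.
R2C8 = 4: row 2 has {3,8,9}; col 8 has {1,5,6,7,8,9}; box has {1,3,7,8}; anti-diagonal has {2,3} → only 4 remains.
R2C9 = 6: row 2 has {3,4,8,9}; col 9 has {1,2,3,5,7,8}; box has {1,3,4,7,8} → only 6 remains.
R3C7 = 5: row 3 has {1,3,4,6,7,9}; col 7 has {1,2,3,4,7,8,9}; box has {1,3,4,6,7,8}; anti-diagonal has {2,3,4} → only 5 remains.
R3C8 = 2: row 3 has {1,3,4,5,6,7,9}; col 8 has {1,4,5,6,7,8,9}; box has {1,3,4,5,6,7,8} → only 2 remains.
R4C4 = 4: row 4 has {1,3,7,9}; col 4 has {3,6,7,9}; box has {2,3,7,8,9}; main diagonal has {1,2,3,5,6,7,8,9} → only 4 remains.
R4C5 = 5: row 4 has {1,3,4,7,9}; col 5 has {1,2,3,4,6,7,8,9}; box has {2,3,4,7,8,9} → only 5 remains.
R4C6 = 6: row 4 has {1,3,4,5,7,9}; col 6 has {1,2,3,5,8,9}; box has {2,3,4,5,7,8,9}; anti-diagonal has {2,3,4,5} → only 6 remains.
R5C1 = 6: row 5 has {1,2,3,4,5,7,8,9}; col 1 has {1,3,4,5}; box has {1,4,5,7,9} → only 6 remains.
R6C3 = 3: row 6 has {2,4,5,6,7,8,9}; col 3 has {4,6,9}; box has {1,4,5,6,7,9} → only 3 remains.
R6C4 = 1: row 6 has {2,3,4,5,6,7,8,9}; col 4 has {3,4,6,7,9}; box has {2,3,4,5,6,7,8,9}; anti-diagonal has {2,3,4,5,6} → only 1 remains.
R7C3 = 8: row 7 has {1,2,5,6,7}; col 3 has {3,4,6,9}; box has {1,2,3,4,6}; anti-diagonal has {1,2,3,4,5,6} → only 8 remains.
R7C8 = 3: row 7 has {1,2,5,6,7,8}; col 8 has {1,2,4,5,6,7,8,9}; box has {1,2,5,7,8,9} → only 3 remains.
R7C9 = 4: row 7 has {1,2,3,5,6,7,8}; col 9 has {1,2,3,5,6,7,8}; box has {1,2,3,5,7,8,9} → only 4 remains.
R8C7 = 6: row 8 has {1,2,3,4,5,7,8,9}; col 7 has {1,2,3,4,5,7,8,9}; box has {1,2,3,4,5,7,8,9} → only 6 remains.
R9C1 = 7: row 9 has {1,2,3,4,6,8,9}; col 1 has {1,3,4,5,6}; box has {1,2,3,4,6,8}; anti-diagonal has {1,2,3,4,5,6,8} → only 7 remains.
R9C3 = 5: row 9 has {1,2,3,4,6,7,8,9}; col 3 has {3,4,6,8,9}; box has {1,2,3,4,6,7,8} → only 5 remains.
R1C4 = 2: row 1 has {1,3,5,6,8}; col 4 has {1,3,4,6,7,9}; box has {1,3,6,9} → only 2 remains.
R1C9 = 9: row 1 has {1,2,3,5,6,8}; col 9 has {1,2,3,4,5,6,7,8}; box has {1,2,3,4,5,6,7,8}; anti-diagonal has {1,2,3,4,5,6,7,8} → only 9 remains.
R2C1 = 2: row 2 has {3,4,6,8,9}; col 1 has {1,3,4,5,6,7}; box has {3,4,5,6,8,9} → only 2 remains.
R2C4 = 5: row 2 has {2,3,4,6,8,9}; col 4 has {1,2,3,4,6,7,9}; box has {1,2,3,6,9} → only 5 remains.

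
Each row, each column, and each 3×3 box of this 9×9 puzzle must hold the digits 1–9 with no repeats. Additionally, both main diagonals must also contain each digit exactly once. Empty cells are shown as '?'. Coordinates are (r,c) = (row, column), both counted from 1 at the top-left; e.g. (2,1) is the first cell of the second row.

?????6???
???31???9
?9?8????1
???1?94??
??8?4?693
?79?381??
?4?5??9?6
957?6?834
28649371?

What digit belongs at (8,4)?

2

(3,7) = 3: row 3 has {1,8,9}; col 7 has {1,4,6,7,8,9}; box has {1,9}; anti-diagonal has {2,4,5,9} → only 3 remains.
(6,4) = 6: row 6 has {1,3,7,8,9}; col 4 has {1,3,4,5,8}; box has {1,3,4,8,9}; anti-diagonal has {2,3,4,5,9} → only 6 remains.
(7,3) = 1: row 7 has {4,5,6,9}; col 3 has {6,7,8,9}; box has {2,4,5,6,7,8,9}; anti-diagonal has {2,3,4,5,6,9} → only 1 remains.
(7,8) = 2: row 7 has {1,4,5,6,9}; col 8 has {1,3,9}; box has {1,3,4,6,7,8,9} → only 2 remains.
(8,4) = 2: row 8 has {3,4,5,6,7,8,9}; col 4 has {1,3,4,5,6,8}; box has {3,4,5,6,9} → only 2 remains.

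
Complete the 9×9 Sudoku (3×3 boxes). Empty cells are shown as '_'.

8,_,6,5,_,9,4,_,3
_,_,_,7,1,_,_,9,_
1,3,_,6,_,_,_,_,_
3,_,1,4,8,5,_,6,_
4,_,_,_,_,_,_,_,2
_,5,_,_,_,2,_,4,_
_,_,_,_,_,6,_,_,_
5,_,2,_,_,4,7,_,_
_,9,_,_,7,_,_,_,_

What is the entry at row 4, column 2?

2

row 1, column 5 = 2: row 1 has {3,4,5,6,8,9}; col 5 has {1,7,8}; box has {1,5,6,7,9} → only 2 remains.
row 2, column 1 = 2: row 2 has {1,7,9}; col 1 has {1,3,4,5,8}; box has {1,3,6,8} → only 2 remains.
row 2, column 2 = 4: row 2 has {1,2,7,9}; col 2 has {3,5,9}; box has {1,2,3,6,8} → only 4 remains.
row 2, column 3 = 5: row 2 has {1,2,4,7,9}; col 3 has {1,2,6}; box has {1,2,3,4,6,8} → only 5 remains.
row 3, column 5 = 4: row 3 has {1,3,6}; col 5 has {1,2,7,8}; box has {1,2,5,6,7,9} → only 4 remains.
row 3, column 6 = 8: row 3 has {1,3,4,6}; col 6 has {2,4,5,6,9}; box has {1,2,4,5,6,7,9} → only 8 remains.
row 4, column 7 = 9: row 4 has {1,3,4,5,6,8}; col 7 has {4,7}; box has {2,4,6} → only 9 remains.
row 4, column 9 = 7: row 4 has {1,3,4,5,6,8,9}; col 9 has {2,3}; box has {2,4,6,9} → only 7 remains.
row 7, column 1 = 7: row 7 has {6}; col 1 has {1,2,3,4,5,8}; box has {2,5,9} → only 7 remains.
row 9, column 1 = 6: row 9 has {7,9}; col 1 has {1,2,3,4,5,7,8}; box has {2,5,7,9} → only 6 remains.
row 1, column 2 = 7: row 1 has {2,3,4,5,6,8,9}; col 2 has {3,4,5,9}; box has {1,2,3,4,5,6,8} → only 7 remains.
row 1, column 8 = 1: row 1 has {2,3,4,5,6,7,8,9}; col 8 has {4,6,9}; box has {3,4,9} → only 1 remains.
row 2, column 6 = 3: row 2 has {1,2,4,5,7,9}; col 6 has {2,4,5,6,8,9}; box has {1,2,4,5,6,7,8,9} → only 3 remains.
row 3, column 3 = 9: row 3 has {1,3,4,6,8}; col 3 has {1,2,5,6}; box has {1,2,3,4,5,6,7,8} → only 9 remains.
row 3, column 9 = 5: row 3 has {1,3,4,6,8,9}; col 9 has {2,3,7}; box has {1,3,4,9} → only 5 remains.
row 4, column 2 = 2: row 4 has {1,3,4,5,6,7,8,9}; col 2 has {3,4,5,7,9}; box has {1,3,4,5} → only 2 remains.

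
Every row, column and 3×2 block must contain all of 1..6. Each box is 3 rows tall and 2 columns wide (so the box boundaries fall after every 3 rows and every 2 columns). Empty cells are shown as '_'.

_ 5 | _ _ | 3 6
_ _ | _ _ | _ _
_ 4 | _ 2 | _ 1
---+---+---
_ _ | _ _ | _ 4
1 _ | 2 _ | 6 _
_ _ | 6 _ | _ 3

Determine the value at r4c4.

3

r1c1 = 2 (sole candidate).
r3c5 = 5 (sole candidate).
r5c2 = 3 (sole candidate).
r5c6 = 5 (sole candidate).
r6c2 = 2 (sole candidate).
r6c5 = 1 (sole candidate).
r2c6 = 2 (sole candidate).
r3c3 = 3 (sole candidate).
r4c2 = 6 (sole candidate).
r4c5 = 2 (sole candidate).
r5c4 = 4 (sole candidate).
r6c4 = 5 (sole candidate).
r1c4 = 1 (sole candidate).
r2c2 = 1 (sole candidate).
r2c4 = 6 (sole candidate).
r2c5 = 4 (sole candidate).
r3c1 = 6 (sole candidate).
r4c1 = 5 (sole candidate).
r4c3 = 1 (sole candidate).
r4c4 = 3: row 4 has {1,2,4,5,6}; col 4 has {1,2,4,5,6}; box has {1,2,4,5,6} → only 3 remains.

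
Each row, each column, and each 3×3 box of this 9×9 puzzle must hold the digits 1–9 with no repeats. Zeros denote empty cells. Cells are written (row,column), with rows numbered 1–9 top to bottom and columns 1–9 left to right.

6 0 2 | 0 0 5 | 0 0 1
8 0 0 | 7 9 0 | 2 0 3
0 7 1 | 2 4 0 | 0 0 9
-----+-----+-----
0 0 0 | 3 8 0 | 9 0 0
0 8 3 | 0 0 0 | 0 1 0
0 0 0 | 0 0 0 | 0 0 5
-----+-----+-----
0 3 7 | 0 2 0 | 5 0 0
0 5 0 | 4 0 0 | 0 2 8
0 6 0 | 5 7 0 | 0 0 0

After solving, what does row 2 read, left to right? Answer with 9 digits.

(1,4) = 8 (sole candidate).
(1,5) = 3 (sole candidate).
(2,2) = 4: row 2 has {2,3,7,8,9}; col 2 has {3,5,6,7,8}; box has {1,2,6,7,8} → only 4 remains.
(2,3) = 5: row 2 has {2,3,4,7,8,9}; col 3 has {1,2,3,7}; box has {1,2,4,6,7,8} → only 5 remains.
(2,8) = 6: row 2 has {2,3,4,5,7,8,9}; col 8 has {1,2}; box has {1,2,3,9} → only 6 remains.
(3,1) = 3 (sole candidate).
(3,6) = 6 (sole candidate).
(3,7) = 8 (sole candidate).
(3,8) = 5 (sole candidate).
(8,3) = 9 (sole candidate).
(9,9) = 4 (sole candidate).
(1,2) = 9 (sole candidate).
(2,6) = 1: row 2 has {2,3,4,5,6,7,8,9}; col 6 has {5,6}; box has {2,3,4,5,6,7,8,9} → only 1 remains.

845791263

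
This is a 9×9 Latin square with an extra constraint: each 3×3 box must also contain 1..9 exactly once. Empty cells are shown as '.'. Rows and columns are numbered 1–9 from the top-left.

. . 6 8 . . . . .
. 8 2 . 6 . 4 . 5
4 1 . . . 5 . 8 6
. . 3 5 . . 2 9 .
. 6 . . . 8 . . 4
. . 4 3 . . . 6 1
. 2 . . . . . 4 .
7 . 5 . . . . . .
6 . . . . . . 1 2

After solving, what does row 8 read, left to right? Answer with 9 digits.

745182639

R4C2 = 7 (sole candidate).
R4C9 = 8 (sole candidate).
R8C8 = 3: row 8 has {5,7}; col 8 has {1,4,6,8,9}; box has {1,2,4} → only 3 remains.
R8C9 = 9: row 8 has {3,5,7}; col 9 has {1,2,4,5,6,8}; box has {1,2,3,4} → only 9 remains.
R2C8 = 7 (sole candidate).
R4C1 = 1 (sole candidate).
R4C5 = 4 (sole candidate).
R4C6 = 6 (sole candidate).
R5C3 = 9 (sole candidate).
R5C8 = 5 (sole candidate).
R6C2 = 5 (sole candidate).
R6C7 = 7 (sole candidate).
R7C9 = 7 (sole candidate).
R8C2 = 4: row 8 has {3,5,7,9}; col 2 has {1,2,5,6,7,8}; box has {2,5,6,7} → only 4 remains.
R9C3 = 8 (sole candidate).
R9C7 = 5 (sole candidate).
R1C8 = 2 (sole candidate).
R1C9 = 3 (sole candidate).
R3C3 = 7 (sole candidate).
R3C7 = 9 (sole candidate).
R5C1 = 2 (sole candidate).
R5C7 = 3 (sole candidate).
R6C1 = 8 (sole candidate).
R7C3 = 1 (sole candidate).
R1C2 = 9 (sole candidate).
R1C7 = 1 (sole candidate).
R2C1 = 3 (sole candidate).
R3C4 = 2 (sole candidate).
R3C5 = 3 (sole candidate).
R7C1 = 9 (sole candidate).
R7C4 = 6 (sole candidate).
R7C6 = 3 (sole candidate).
R7C7 = 8 (sole candidate).
R8C4 = 1: row 8 has {3,4,5,7,9}; col 4 has {2,3,5,6,8}; box has {3,6} → only 1 remains.
R8C6 = 2: row 8 has {1,3,4,5,7,9}; col 6 has {3,5,6,8}; box has {1,3,6} → only 2 remains.
R8C7 = 6: row 8 has {1,2,3,4,5,7,9}; col 7 has {1,2,3,4,5,7,8,9}; box has {1,2,3,4,5,7,8,9} → only 6 remains.
R9C2 = 3 (sole candidate).
R1C1 = 5 (sole candidate).
R1C5 = 7 (sole candidate).
R1C6 = 4 (sole candidate).
R2C4 = 9 (sole candidate).
R2C6 = 1 (sole candidate).
R5C4 = 7 (sole candidate).
R5C5 = 1 (sole candidate).
R6C6 = 9 (sole candidate).
R7C5 = 5 (sole candidate).
R8C5 = 8: row 8 has {1,2,3,4,5,6,7,9}; col 5 has {1,3,4,5,6,7}; box has {1,2,3,5,6} → only 8 remains.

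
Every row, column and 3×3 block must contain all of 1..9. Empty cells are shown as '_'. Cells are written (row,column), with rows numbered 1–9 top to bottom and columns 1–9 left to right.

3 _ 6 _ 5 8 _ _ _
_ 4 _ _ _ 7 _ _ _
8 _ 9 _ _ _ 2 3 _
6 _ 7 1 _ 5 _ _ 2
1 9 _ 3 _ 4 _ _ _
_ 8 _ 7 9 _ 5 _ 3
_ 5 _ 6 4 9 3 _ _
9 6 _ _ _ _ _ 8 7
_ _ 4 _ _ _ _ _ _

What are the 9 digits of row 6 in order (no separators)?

482796513

(3,4) = 4 (sole candidate).
(4,2) = 3 (sole candidate).
(4,5) = 8 (sole candidate).
(6,3) = 2: row 6 has {3,5,7,8,9}; col 3 has {4,6,7,9}; box has {1,3,6,7,8,9} → only 2 remains.
(6,6) = 6: row 6 has {2,3,5,7,8,9}; col 6 has {4,5,7,8,9}; box has {1,3,4,5,7,8,9} → only 6 remains.
(7,9) = 1 (sole candidate).
(8,7) = 4 (sole candidate).
(3,6) = 1 (sole candidate).
(4,7) = 9 (sole candidate).
(4,8) = 4 (sole candidate).
(5,3) = 5 (sole candidate).
(5,5) = 2 (sole candidate).
(6,1) = 4: row 6 has {2,3,5,6,7,8,9}; col 1 has {1,3,6,8,9}; box has {1,2,3,5,6,7,8,9} → only 4 remains.
(6,8) = 1: row 6 has {2,3,4,5,6,7,8,9}; col 8 has {3,4,8}; box has {2,3,4,5,9} → only 1 remains.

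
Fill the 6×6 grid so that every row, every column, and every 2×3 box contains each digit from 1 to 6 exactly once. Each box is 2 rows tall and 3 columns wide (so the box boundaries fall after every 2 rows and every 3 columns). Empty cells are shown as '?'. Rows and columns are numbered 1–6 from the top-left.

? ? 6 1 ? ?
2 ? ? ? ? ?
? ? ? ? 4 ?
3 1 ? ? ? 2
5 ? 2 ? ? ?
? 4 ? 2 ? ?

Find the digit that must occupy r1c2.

r1c1 = 4 (sole candidate).
r3c1 = 6 (sole candidate).
r3c3 = 5 (sole candidate).
r3c4 = 3 (sole candidate).
r3c6 = 1 (sole candidate).
r4c3 = 4 (sole candidate).
r6c1 = 1 (sole candidate).
r6c3 = 3 (sole candidate).
r2c3 = 1 (sole candidate).
r3c2 = 2 (sole candidate).
r5c2 = 6 (sole candidate).
r5c4 = 4 (sole candidate).
r5c6 = 3 (sole candidate).
r1c6 = 5 (sole candidate).
r2c4 = 6 (sole candidate).
r2c5 = 3 (sole candidate).
r2c6 = 4 (sole candidate).
r4c4 = 5 (sole candidate).
r4c5 = 6 (sole candidate).
r5c5 = 1 (sole candidate).
r6c5 = 5 (sole candidate).
r6c6 = 6 (sole candidate).
r1c2 = 3: row 1 has {1,4,5,6}; col 2 has {1,2,4,6}; box has {1,2,4,6} → only 3 remains.

3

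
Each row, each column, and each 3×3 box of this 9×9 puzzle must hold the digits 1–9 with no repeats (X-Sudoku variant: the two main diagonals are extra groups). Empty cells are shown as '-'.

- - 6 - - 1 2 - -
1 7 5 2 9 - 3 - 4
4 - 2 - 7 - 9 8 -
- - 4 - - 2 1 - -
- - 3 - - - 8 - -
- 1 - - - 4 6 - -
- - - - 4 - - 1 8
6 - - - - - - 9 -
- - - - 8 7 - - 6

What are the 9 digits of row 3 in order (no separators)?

R2C8 = 6: row 2 has {1,2,3,4,5,7,9}; col 8 has {1,8,9}; box has {2,3,4,8,9}; anti-diagonal has {2,9} → only 6 remains.
R3C2 = 3: row 3 has {2,4,7,8,9}; col 2 has {1,7}; box has {1,2,4,5,6,7} → only 3 remains.
R7C3 = 7: row 7 has {1,4,8}; col 3 has {2,3,4,5,6}; box has {6}; anti-diagonal has {2,6,9} → only 7 remains.
R7C7 = 5: row 7 has {1,4,7,8}; col 7 has {1,2,3,6,8,9}; box has {1,6,8,9}; main diagonal has {2,4,6,7,9} → only 5 remains.
R9C7 = 4: row 9 has {6,7,8}; col 7 has {1,2,3,5,6,8,9}; box has {1,5,6,8,9} → only 4 remains.
R1C1 = 8: row 1 has {1,2,6}; col 1 has {1,4,6}; box has {1,2,3,4,5,6,7}; main diagonal has {2,4,5,6,7,9} → only 8 remains.
R1C2 = 9: row 1 has {1,2,6,8}; col 2 has {1,3,7}; box has {1,2,3,4,5,6,7,8} → only 9 remains.
R1C9 = 5: row 1 has {1,2,6,8,9}; col 9 has {4,6,8}; box has {2,3,4,6,8,9}; anti-diagonal has {2,6,7,9} → only 5 remains.
R2C6 = 8: row 2 has {1,2,3,4,5,6,7,9}; col 6 has {1,2,4,7}; box has {1,2,7,9} → only 8 remains.
R3C9 = 1: row 3 has {2,3,4,7,8,9}; col 9 has {4,5,6,8}; box has {2,3,4,5,6,8,9} → only 1 remains.
R4C4 = 3: row 4 has {1,2,4}; col 4 has {2}; box has {2,4}; main diagonal has {2,4,5,6,7,8,9} → only 3 remains.
R5C5 = 1: row 5 has {3,8}; col 5 has {4,7,8,9}; box has {2,3,4}; main diagonal has {2,3,4,5,6,7,8,9}; anti-diagonal has {2,5,6,7,9} → only 1 remains.
R6C4 = 8: row 6 has {1,4,6}; col 4 has {2,3}; box has {1,2,3,4}; anti-diagonal has {1,2,5,6,7,9} → only 8 remains.
R6C5 = 5: row 6 has {1,4,6,8}; col 5 has {1,4,7,8,9}; box has {1,2,3,4,8} → only 5 remains.
R7C2 = 2: row 7 has {1,4,5,7,8}; col 2 has {1,3,7,9}; box has {6,7} → only 2 remains.
R8C2 = 4: row 8 has {6,9}; col 2 has {1,2,3,7,9}; box has {2,6,7}; anti-diagonal has {1,2,5,6,7,8,9} → only 4 remains.
R8C7 = 7: row 8 has {4,6,9}; col 7 has {1,2,3,4,5,6,8,9}; box has {1,4,5,6,8,9} → only 7 remains.
R9C1 = 3: row 9 has {4,6,7,8}; col 1 has {1,4,6,8}; box has {2,4,6,7}; anti-diagonal has {1,2,4,5,6,7,8,9} → only 3 remains.
R9C2 = 5: row 9 has {3,4,6,7,8}; col 2 has {1,2,3,4,7,9}; box has {2,3,4,6,7} → only 5 remains.
R9C8 = 2: row 9 has {3,4,5,6,7,8}; col 8 has {1,6,8,9}; box has {1,4,5,6,7,8,9} → only 2 remains.
R1C4 = 4: row 1 has {1,2,5,6,8,9}; col 4 has {2,3,8}; box has {1,2,7,8,9} → only 4 remains.
R1C5 = 3: row 1 has {1,2,4,5,6,8,9}; col 5 has {1,4,5,7,8,9}; box has {1,2,4,7,8,9} → only 3 remains.
R1C8 = 7: row 1 has {1,2,3,4,5,6,8,9}; col 8 has {1,2,6,8,9}; box has {1,2,3,4,5,6,8,9} → only 7 remains.
R4C5 = 6: row 4 has {1,2,3,4}; col 5 has {1,3,4,5,7,8,9}; box has {1,2,3,4,5,8} → only 6 remains.
R4C8 = 5: row 4 has {1,2,3,4,6}; col 8 has {1,2,6,7,8,9}; box has {1,6,8} → only 5 remains.
R5C2 = 6: row 5 has {1,3,8}; col 2 has {1,2,3,4,5,7,9}; box has {1,3,4} → only 6 remains.
R5C6 = 9: row 5 has {1,3,6,8}; col 6 has {1,2,4,7,8}; box has {1,2,3,4,5,6,8} → only 9 remains.
R5C8 = 4: row 5 has {1,3,6,8,9}; col 8 has {1,2,5,6,7,8,9}; box has {1,5,6,8} → only 4 remains.
R6C3 = 9: row 6 has {1,4,5,6,8}; col 3 has {2,3,4,5,6,7}; box has {1,3,4,6} → only 9 remains.
R6C8 = 3: row 6 has {1,4,5,6,8,9}; col 8 has {1,2,4,5,6,7,8,9}; box has {1,4,5,6,8} → only 3 remains.
R7C1 = 9: row 7 has {1,2,4,5,7,8}; col 1 has {1,3,4,6,8}; box has {2,3,4,5,6,7} → only 9 remains.
R7C4 = 6: row 7 has {1,2,4,5,7,8,9}; col 4 has {2,3,4,8}; box has {4,7,8} → only 6 remains.
R7C6 = 3: row 7 has {1,2,4,5,6,7,8,9}; col 6 has {1,2,4,7,8,9}; box has {4,6,7,8} → only 3 remains.
R8C5 = 2: row 8 has {4,6,7,9}; col 5 has {1,3,4,5,6,7,8,9}; box has {3,4,6,7,8} → only 2 remains.
R8C6 = 5: row 8 has {2,4,6,7,9}; col 6 has {1,2,3,4,7,8,9}; box has {2,3,4,6,7,8} → only 5 remains.
R8C9 = 3: row 8 has {2,4,5,6,7,9}; col 9 has {1,4,5,6,8}; box has {1,2,4,5,6,7,8,9} → only 3 remains.
R9C3 = 1: row 9 has {2,3,4,5,6,7,8}; col 3 has {2,3,4,5,6,7,9}; box has {2,3,4,5,6,7,9} → only 1 remains.
R9C4 = 9: row 9 has {1,2,3,4,5,6,7,8}; col 4 has {2,3,4,6,8}; box has {2,3,4,5,6,7,8} → only 9 remains.
R3C4 = 5: row 3 has {1,2,3,4,7,8,9}; col 4 has {2,3,4,6,8,9}; box has {1,2,3,4,7,8,9} → only 5 remains.
R3C6 = 6: row 3 has {1,2,3,4,5,7,8,9}; col 6 has {1,2,3,4,5,7,8,9}; box has {1,2,3,4,5,7,8,9} → only 6 remains.

432576981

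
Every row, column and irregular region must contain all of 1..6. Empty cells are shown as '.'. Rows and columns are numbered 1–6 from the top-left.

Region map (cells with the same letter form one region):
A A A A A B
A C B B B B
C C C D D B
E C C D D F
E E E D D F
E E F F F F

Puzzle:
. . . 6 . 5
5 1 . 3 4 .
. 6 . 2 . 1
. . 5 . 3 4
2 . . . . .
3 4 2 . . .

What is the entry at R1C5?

2

R2C3 = 6: row 2 has {1,3,4,5}; col 3 has {2,5}; region has {1,3,4,5} → only 6 remains.
R2C6 = 2: row 2 has {1,3,4,5,6}; col 6 has {1,4,5}; region has {1,3,4,5,6} → only 2 remains.
R3C1 = 4: row 3 has {1,2,6}; col 1 has {2,3,5}; region has {1,5,6} → only 4 remains.
R3C3 = 3: row 3 has {1,2,4,6}; col 3 has {2,5,6}; region has {1,4,5,6} → only 3 remains.
R3C5 = 5: row 3 has {1,2,3,4,6}; col 5 has {3,4}; region has {2,3} → only 5 remains.
R4C2 = 2: row 4 has {3,4,5}; col 2 has {1,4,6}; region has {1,3,4,5,6} → only 2 remains.
R4C4 = 1: row 4 has {2,3,4,5}; col 4 has {2,3,6}; region has {2,3,5} → only 1 remains.
R5C2 = 5: row 5 has {2}; col 2 has {1,2,4,6}; region has {2,3,4} → only 5 remains.
R5C3 = 1: row 5 has {2,5}; col 3 has {2,3,5,6}; region has {2,3,4,5} → only 1 remains.
R5C4 = 4: row 5 has {1,2,5}; col 4 has {1,2,3,6}; region has {1,2,3,5} → only 4 remains.
R5C5 = 6: row 5 has {1,2,4,5}; col 5 has {3,4,5}; region has {1,2,3,4,5} → only 6 remains.
R5C6 = 3: row 5 has {1,2,4,5,6}; col 6 has {1,2,4,5}; region has {2,4} → only 3 remains.
R6C4 = 5: row 6 has {2,3,4}; col 4 has {1,2,3,4,6}; region has {2,3,4} → only 5 remains.
R6C5 = 1: row 6 has {2,3,4,5}; col 5 has {3,4,5,6}; region has {2,3,4,5} → only 1 remains.
R6C6 = 6: row 6 has {1,2,3,4,5}; col 6 has {1,2,3,4,5}; region has {1,2,3,4,5} → only 6 remains.
R1C1 = 1: row 1 has {5,6}; col 1 has {2,3,4,5}; region has {5,6} → only 1 remains.
R1C2 = 3: row 1 has {1,5,6}; col 2 has {1,2,4,5,6}; region has {1,5,6} → only 3 remains.
R1C3 = 4: row 1 has {1,3,5,6}; col 3 has {1,2,3,5,6}; region has {1,3,5,6} → only 4 remains.
R1C5 = 2: row 1 has {1,3,4,5,6}; col 5 has {1,3,4,5,6}; region has {1,3,4,5,6} → only 2 remains.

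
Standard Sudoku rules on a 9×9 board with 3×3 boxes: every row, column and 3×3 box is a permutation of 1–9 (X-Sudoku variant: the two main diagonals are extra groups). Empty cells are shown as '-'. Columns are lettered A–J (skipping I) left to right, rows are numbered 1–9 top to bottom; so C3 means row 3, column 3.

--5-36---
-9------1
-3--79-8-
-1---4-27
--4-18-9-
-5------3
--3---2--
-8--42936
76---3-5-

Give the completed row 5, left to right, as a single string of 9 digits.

F2 = 5 (sole candidate).
H2 = 6 (sole candidate).
C3 = 6 (sole candidate).
G3 = 5 (sole candidate).
D4 = 5 (sole candidate).
G5 = 6: row 5 has {1,4,8,9}; col 7 has {2,5,9}; box has {2,3,7,9} → only 6 remains.
J5 = 5: row 5 has {1,4,6,8,9}; col 9 has {1,3,6,7}; box has {2,3,6,7,9} → only 5 remains.
F6 = 7 (sole candidate).
B7 = 4 (sole candidate).
F7 = 1 (sole candidate).
H7 = 7 (sole candidate).
J7 = 8 (sole candidate).
C8 = 1 (sole candidate).
D8 = 7 (sole candidate).
J9 = 4 (sole candidate).
A1 = 8 (sole candidate).
H1 = 4 (sole candidate).
J3 = 2 (sole candidate).
G4 = 8 (sole candidate).
H6 = 1 (sole candidate).
A8 = 5 (sole candidate).
G9 = 1 (sole candidate).
G1 = 7 (sole candidate).
J1 = 9 (sole candidate).
G2 = 3 (sole candidate).
C4 = 9 (sole candidate).
E4 = 6 (sole candidate).
D6 = 2 (sole candidate).
E6 = 9 (sole candidate).
G6 = 4 (sole candidate).
A7 = 9 (sole candidate).
D7 = 6 (sole candidate).
E7 = 5 (sole candidate).
C9 = 2 (sole candidate).
E9 = 8 (sole candidate).
B1 = 2 (sole candidate).
D1 = 1 (sole candidate).
A2 = 4 (sole candidate).
C2 = 7 (sole candidate).
D2 = 8 (sole candidate).
E2 = 2 (sole candidate).
A3 = 1 (sole candidate).
D3 = 4 (sole candidate).
A4 = 3 (sole candidate).
A5 = 2: row 5 has {1,4,5,6,8,9}; col 1 has {1,3,4,5,7,8,9}; box has {1,3,4,5,9} → only 2 remains.
B5 = 7: row 5 has {1,2,4,5,6,8,9}; col 2 has {1,2,3,4,5,6,8,9}; box has {1,2,3,4,5,9} → only 7 remains.
D5 = 3: row 5 has {1,2,4,5,6,7,8,9}; col 4 has {1,2,4,5,6,7,8}; box has {1,2,4,5,6,7,8,9} → only 3 remains.

274318695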